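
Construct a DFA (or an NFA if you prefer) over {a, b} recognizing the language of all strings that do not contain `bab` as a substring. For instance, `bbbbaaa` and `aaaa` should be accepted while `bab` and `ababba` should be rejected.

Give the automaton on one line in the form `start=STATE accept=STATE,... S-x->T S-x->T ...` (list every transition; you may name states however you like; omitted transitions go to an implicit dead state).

start=q0 accept=q0,q1,q2 q0-a->q0 q0-b->q1 q1-a->q2 q1-b->q1 q2-a->q0 q2-b->q3 q3-a->q3 q3-b->q3

Track partial matches of the forbidden pattern `bab`. State q3 is a dead state reached once `bab` has occurred; every other state accepts. q0 means no part of `bab` is currently matched.
        a   b  
>* q0   q0  q1 
 * q1   q2  q1 
 * q2   q0  q3 
   q3   q3  q3 
(> = start, * = accepting)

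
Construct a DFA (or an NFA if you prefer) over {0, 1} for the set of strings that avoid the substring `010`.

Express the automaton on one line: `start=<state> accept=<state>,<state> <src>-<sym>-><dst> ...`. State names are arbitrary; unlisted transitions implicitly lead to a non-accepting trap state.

start=s0 accept=s0,s1,s2 s0-0->s1 s0-1->s0 s1-0->s1 s1-1->s2 s2-0->s3 s2-1->s0 s3-0->s3 s3-1->s3

This is the complement of 'contains `010`'. Use the same substring-matching states — s0 through s3 holding how much of `010` has just been matched — but flip the accepting set: everything except the trap s3 accepts.
A 4-state machine:
        0   1  
>* s0   s1  s0 
 * s1   s1  s2 
 * s2   s3  s0 
   s3   s3  s3 
(> = start, * = accepting)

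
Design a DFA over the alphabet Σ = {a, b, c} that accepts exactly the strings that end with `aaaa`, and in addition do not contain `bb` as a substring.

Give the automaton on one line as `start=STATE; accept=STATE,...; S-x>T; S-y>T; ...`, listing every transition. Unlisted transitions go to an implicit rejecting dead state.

start=q0; accept=q6; q0-a>q1; q0-b>q2; q0-c>q0; q1-a>q3; q1-b>q2; q1-c>q0; q2-a>q1; q2-b>q4; q2-c>q0; q3-a>q5; q3-b>q2; q3-c>q0; q4-a>q4; q4-b>q4; q4-c>q4; q5-a>q6; q5-b>q2; q5-c>q0; q6-a>q6; q6-b>q2; q6-c>q0

Handle the two conditions separately and then intersect. The first has 5 states tracking how much of the suffix `aaaa` has currently been matched; the second has 3 states tracking partial matches of the forbidden pattern `bb`. A product state is a pair (one from each), accepting exactly when both do. After merging equivalent states the machine shrinks.
With 7 states:
        a   b   c  
>  q0   q1  q2  q0 
   q1   q3  q2  q0 
   q2   q1  q4  q0 
   q3   q5  q2  q0 
   q4   q4  q4  q4 
   q5   q6  q2  q0 
 * q6   q6  q2  q0 
(> = start, * = accepting)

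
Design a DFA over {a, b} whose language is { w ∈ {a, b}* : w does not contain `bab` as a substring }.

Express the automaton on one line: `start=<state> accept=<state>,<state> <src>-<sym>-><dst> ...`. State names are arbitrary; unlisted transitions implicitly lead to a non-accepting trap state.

Track partial matches of the forbidden pattern `bab`. State s3 is a dead state reached once `bab` has occurred; every other state accepts. s0 means no part of `bab` is currently matched.
4 states suffice.
        a   b  
>* s0   s0  s1 
 * s1   s2  s1 
 * s2   s0  s3 
   s3   s3  s3 
(> = start, * = accepting)

start=s0 accept=s0,s1,s2 s0-a->s0 s0-b->s1 s1-a->s2 s1-b->s1 s2-a->s0 s2-b->s3 s3-a->s3 s3-b->s3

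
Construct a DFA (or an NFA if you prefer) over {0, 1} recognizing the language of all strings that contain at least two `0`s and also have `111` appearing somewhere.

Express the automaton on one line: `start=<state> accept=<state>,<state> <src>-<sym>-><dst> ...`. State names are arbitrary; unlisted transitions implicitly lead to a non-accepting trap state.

start=A accept=O,P A-0->B A-1->C B-0->D B-1->E C-0->B C-1->F D-0->G D-1->H E-0->D E-1->I F-0->B F-1->J G-0->G G-1->K H-0->G H-1->L I-0->D I-1->M J-0->M J-1->J K-0->G K-1->N L-0->G L-1->O M-0->O M-1->M N-0->G N-1->P O-0->P O-1->O P-0->P P-1->P

Build one automaton per condition and run them in lockstep. One (4 states) tracks the count of `0`s, saturating at 3; the other (4 states) tracks whether and how much of `111` has been seen. Each combined state is a pair, one component from each; accept when both components accept.
       0  1 
>  A   B  C 
   B   D  E 
   C   B  F 
   D   G  H 
   E   D  I 
   F   B  J 
   G   G  K 
   H   G  L 
   I   D  M 
   J   M  J 
   K   G  N 
   L   G  O 
   M   O  M 
   N   G  P 
 * O   P  O 
 * P   P  P 
(> = start, * = accepting)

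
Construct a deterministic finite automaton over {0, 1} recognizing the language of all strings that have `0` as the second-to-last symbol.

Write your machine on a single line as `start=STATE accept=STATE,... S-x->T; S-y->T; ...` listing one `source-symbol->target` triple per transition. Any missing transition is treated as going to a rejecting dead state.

Because acceptance depends on a position counted from the end, the machine has to buffer the most recent 2 symbols. Make each state the string of the last up-to-2 symbols read; on input `x` shift the window left and append `x`. Accept when the buffered window has length 2 and begins with `0`.
A 7-state machine:
        0   1  
>  S0   S1  S2 
   S1   S3  S4 
   S2   S5  S6 
 * S3   S3  S4 
 * S4   S5  S6 
   S5   S3  S4 
   S6   S5  S6 
(> = start, * = accepting)

start=S0; accept=S3,S4; S0-0->S1; S0-1->S2; S1-0->S3; S1-1->S4; S2-0->S5; S2-1->S6; S3-0->S3; S3-1->S4; S4-0->S5; S4-1->S6; S5-0->S3; S5-1->S4; S6-0->S5; S6-1->S6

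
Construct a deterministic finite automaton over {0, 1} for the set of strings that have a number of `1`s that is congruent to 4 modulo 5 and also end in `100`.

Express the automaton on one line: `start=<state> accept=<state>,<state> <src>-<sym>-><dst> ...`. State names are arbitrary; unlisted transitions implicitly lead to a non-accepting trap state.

Handle the two conditions separately and then intersect. The first has 5 states tracking the count of `1`s modulo 5; the second has 4 states tracking how much of the suffix `100` has currently been matched. A product state is a pair (one from each), accepting exactly when both do.
With 20 states:
       0  1 
>  A   A  B 
   B   C  D 
   C   E  D 
   D   F  G 
   E   H  D 
   F   I  G 
   G   J  K 
   H   H  D 
   I   L  G 
   J   M  K 
   K   N  O 
   L   L  G 
   M   P  K 
   N   Q  O 
   O   R  B 
   P   P  K 
 * Q   S  O 
   R   T  B 
   S   S  O 
   T   A  B 
(> = start, * = accepting)

start=A accept=Q A-0->A A-1->B B-0->C B-1->D C-0->E C-1->D D-0->F D-1->G E-0->H E-1->D F-0->I F-1->G G-0->J G-1->K H-0->H H-1->D I-0->L I-1->G J-0->M J-1->K K-0->N K-1->O L-0->L L-1->G M-0->P M-1->K N-0->Q N-1->O O-0->R O-1->B P-0->P P-1->K Q-0->S Q-1->O R-0->T R-1->B S-0->S S-1->O T-0->A T-1->B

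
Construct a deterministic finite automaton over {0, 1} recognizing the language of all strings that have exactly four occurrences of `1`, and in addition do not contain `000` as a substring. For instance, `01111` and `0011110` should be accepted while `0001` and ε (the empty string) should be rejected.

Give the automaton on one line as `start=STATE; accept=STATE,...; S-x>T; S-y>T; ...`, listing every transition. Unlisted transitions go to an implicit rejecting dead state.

start=q0; accept=q13,q16,q19; q0-0>q1; q0-1>q2; q1-0>q3; q1-1>q2; q2-0>q4; q2-1>q5; q3-0>q6; q3-1>q2; q4-0>q7; q4-1>q5; q5-0>q8; q5-1>q9; q6-0>q6; q6-1>q10; q7-0>q10; q7-1>q5; q8-0>q11; q8-1>q9; q9-0>q12; q9-1>q13; q10-0>q10; q10-1>q14; q11-0>q14; q11-1>q9; q12-0>q15; q12-1>q13; q13-0>q16; q13-1>q17; q14-0>q14; q14-1>q18; q15-0>q18; q15-1>q13; q16-0>q19; q16-1>q17; q17-0>q20; q17-1>q17; q18-0>q18; q18-1>q21; q19-0>q21; q19-1>q17; q20-0>q22; q20-1>q17; q21-0>q21; q21-1>q23; q22-0>q23; q22-1>q17; q23-0>q23; q23-1>q23

Run two small machines in parallel and take their product. One (6 states) tracks the count of `1`s, saturating at 5; the other (4 states) tracks partial matches of the forbidden pattern `000`. Each combined state is a pair, one component from each; accept when both components accept.
24 states suffice.
          0    1  
>  q0     q1   q2 
   q1     q3   q2 
   q2     q4   q5 
   q3     q6   q2 
   q4     q7   q5 
   q5     q8   q9 
   q6     q6  q10 
   q7    q10   q5 
   q8    q11   q9 
   q9    q12  q13 
   q10   q10  q14 
   q11   q14   q9 
   q12   q15  q13 
 * q13   q16  q17 
   q14   q14  q18 
   q15   q18  q13 
 * q16   q19  q17 
   q17   q20  q17 
   q18   q18  q21 
 * q19   q21  q17 
   q20   q22  q17 
   q21   q21  q23 
   q22   q23  q17 
   q23   q23  q23 
(> = start, * = accepting)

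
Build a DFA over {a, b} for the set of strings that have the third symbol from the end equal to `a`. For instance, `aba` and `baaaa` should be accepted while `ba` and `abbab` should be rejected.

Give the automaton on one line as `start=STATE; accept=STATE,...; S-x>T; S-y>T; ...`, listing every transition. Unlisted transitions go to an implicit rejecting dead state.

Because acceptance depends on a position counted from the end, the machine has to buffer the most recent 3 symbols. Make each state the string of the last up-to-3 symbols read; on input `x` shift the window left and append `x`. Accept when the buffered window has length 3 and begins with `a`.
With 15 states:
          a    b  
>  S0     S1   S2 
   S1     S3   S4 
   S2     S5   S6 
   S3     S7   S8 
   S4     S9  S10 
   S5    S11  S12 
   S6    S13  S14 
 * S7     S7   S8 
 * S8     S9  S10 
 * S9    S11  S12 
 * S10   S13  S14 
   S11    S7   S8 
   S12    S9  S10 
   S13   S11  S12 
   S14   S13  S14 
(> = start, * = accepting)

start=S0; accept=S7,S8,S9,S10; S0-a>S1; S0-b>S2; S1-a>S3; S1-b>S4; S2-a>S5; S2-b>S6; S3-a>S7; S3-b>S8; S4-a>S9; S4-b>S10; S5-a>S11; S5-b>S12; S6-a>S13; S6-b>S14; S7-a>S7; S7-b>S8; S8-a>S9; S8-b>S10; S9-a>S11; S9-b>S12; S10-a>S13; S10-b>S14; S11-a>S7; S11-b>S8; S12-a>S9; S12-b>S10; S13-a>S11; S13-b>S12; S14-a>S13; S14-b>S14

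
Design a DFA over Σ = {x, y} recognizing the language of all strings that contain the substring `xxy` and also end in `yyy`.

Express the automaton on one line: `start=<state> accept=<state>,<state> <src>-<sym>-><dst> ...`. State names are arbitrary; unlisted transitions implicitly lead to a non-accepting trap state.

Handle the two conditions separately and then intersect. The first has 4 states tracking whether and how much of `xxy` has been seen; the second has 4 states tracking how much of the suffix `yyy` has currently been matched. A product state is a pair (one from each), accepting exactly when both do.
10 states suffice.
       x  y 
>  A   B  C 
   B   D  C 
   C   B  E 
   D   D  F 
   E   B  G 
   F   H  I 
   G   B  G 
   H   H  F 
   I   H  J 
 * J   H  J 
(> = start, * = accepting)

start=A accept=J A-x->B A-y->C B-x->D B-y->C C-x->B C-y->E D-x->D D-y->F E-x->B E-y->G F-x->H F-y->I G-x->B G-y->G H-x->H H-y->F I-x->H I-y->J J-x->H J-y->J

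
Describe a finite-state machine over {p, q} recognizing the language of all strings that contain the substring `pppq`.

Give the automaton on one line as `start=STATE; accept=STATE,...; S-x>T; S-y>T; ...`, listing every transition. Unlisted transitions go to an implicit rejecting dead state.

start=A; accept=E; A-p>B; A-q>A; B-p>C; B-q>A; C-p>D; C-q>A; D-p>D; D-q>E; E-p>E; E-q>E

Track how much of `pppq` has been matched so far: state A is no progress, E is the absorbing accept state reached once `pppq` has occurred. Intermediate states record partial matches; on a mismatch, fall back to the longest reusable overlap.
A 5-state machine:
       p  q 
>  A   B  A 
   B   C  A 
   C   D  A 
   D   D  E 
 * E   E  E 
(> = start, * = accepting)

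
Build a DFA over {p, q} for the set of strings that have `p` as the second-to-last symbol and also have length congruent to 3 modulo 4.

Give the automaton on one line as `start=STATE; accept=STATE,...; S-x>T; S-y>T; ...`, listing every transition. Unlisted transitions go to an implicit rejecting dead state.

start=S0; accept=S4; S0-p>S1; S0-q>S1; S1-p>S2; S1-q>S3; S2-p>S4; S2-q>S4; S3-p>S5; S3-q>S5; S4-p>S0; S4-q>S0; S5-p>S0; S5-q>S0

Run two small machines in parallel and take their product. The first has 7 states tracking the last 2 symbols read; the second has 4 states tracking the input length modulo 4. A product state is a pair (one from each), accepting exactly when both do. Minimizing collapses redundant product states.
With 6 states:
        p   q  
>  S0   S1  S1 
   S1   S2  S3 
   S2   S4  S4 
   S3   S5  S5 
 * S4   S0  S0 
   S5   S0  S0 
(> = start, * = accepting)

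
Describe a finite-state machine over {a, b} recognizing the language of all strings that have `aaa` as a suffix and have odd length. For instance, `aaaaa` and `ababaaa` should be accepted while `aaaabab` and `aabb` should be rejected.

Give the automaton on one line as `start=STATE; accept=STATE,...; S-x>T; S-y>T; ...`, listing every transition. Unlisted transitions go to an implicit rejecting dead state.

start=q0; accept=q4; q0-a>q1; q0-b>q2; q1-a>q3; q1-b>q0; q2-a>q0; q2-b>q0; q3-a>q4; q3-b>q2; q4-a>q3; q4-b>q0

Run two small machines in parallel and take their product. The first has 4 states tracking how much of the suffix `aaa` has currently been matched; the second has 2 states tracking the input length modulo 2. A product state is a pair (one from each), accepting exactly when both do. Equivalent product states are then merged.
5 states suffice.
        a   b  
>  q0   q1  q2 
   q1   q3  q0 
   q2   q0  q0 
   q3   q4  q2 
 * q4   q3  q0 
(> = start, * = accepting)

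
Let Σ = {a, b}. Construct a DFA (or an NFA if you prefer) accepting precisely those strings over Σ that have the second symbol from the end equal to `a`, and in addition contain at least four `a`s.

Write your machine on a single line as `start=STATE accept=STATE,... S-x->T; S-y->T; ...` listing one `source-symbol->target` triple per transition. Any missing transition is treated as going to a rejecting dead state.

Run two small machines in parallel and take their product. One (7 states) tracks the last 2 symbols read; the other (6 states) tracks the count of `a`s, saturating at 5. Each combined state is a pair, one component from each; accept when both components accept. Minimizing collapses redundant product states.
        a   b  
>  S0   S1  S0 
   S1   S2  S1 
   S2   S3  S2 
   S3   S4  S5 
 * S4   S4  S6 
   S5   S7  S5 
 * S6   S7  S5 
   S7   S4  S6 
(> = start, * = accepting)

start=S0; accept=S4,S6; S0-a->S1; S0-b->S0; S1-a->S2; S1-b->S1; S2-a->S3; S2-b->S2; S3-a->S4; S3-b->S5; S4-a->S4; S4-b->S6; S5-a->S7; S5-b->S5; S6-a->S7; S6-b->S5; S7-a->S4; S7-b->S6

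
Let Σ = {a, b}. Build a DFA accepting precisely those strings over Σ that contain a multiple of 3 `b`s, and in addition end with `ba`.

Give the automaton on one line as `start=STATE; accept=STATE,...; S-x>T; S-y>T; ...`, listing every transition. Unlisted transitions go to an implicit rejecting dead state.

start=S0; accept=S4; S0-a>S0; S0-b>S1; S1-a>S1; S1-b>S2; S2-a>S2; S2-b>S3; S3-a>S4; S3-b>S1; S4-a>S0; S4-b>S1

Run two small machines in parallel and take their product. One (3 states) tracks the count of `b`s modulo 3; the other (3 states) tracks how much of the suffix `ba` has currently been matched. Each combined state is a pair, one component from each; accept when both components accept. After merging equivalent states the machine shrinks.
A 5-state machine:
        a   b  
>  S0   S0  S1 
   S1   S1  S2 
   S2   S2  S3 
   S3   S4  S1 
 * S4   S0  S1 
(> = start, * = accepting)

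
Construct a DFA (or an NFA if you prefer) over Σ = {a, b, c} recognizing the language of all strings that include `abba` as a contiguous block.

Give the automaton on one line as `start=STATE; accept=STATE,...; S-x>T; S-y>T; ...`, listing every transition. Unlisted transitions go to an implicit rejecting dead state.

start=s0; accept=s4; s0-a>s1; s0-b>s0; s0-c>s0; s1-a>s1; s1-b>s2; s1-c>s0; s2-a>s1; s2-b>s3; s2-c>s0; s3-a>s4; s3-b>s0; s3-c>s0; s4-a>s4; s4-b>s4; s4-c>s4

Track how much of `abba` has been matched so far: state s0 is no progress, s4 is the absorbing accept state reached once `abba` has occurred. Intermediate states record partial matches; on a mismatch, fall back to the longest reusable overlap.
A 5-state machine:
        a   b   c  
>  s0   s1  s0  s0 
   s1   s1  s2  s0 
   s2   s1  s3  s0 
   s3   s4  s0  s0 
 * s4   s4  s4  s4 
(> = start, * = accepting)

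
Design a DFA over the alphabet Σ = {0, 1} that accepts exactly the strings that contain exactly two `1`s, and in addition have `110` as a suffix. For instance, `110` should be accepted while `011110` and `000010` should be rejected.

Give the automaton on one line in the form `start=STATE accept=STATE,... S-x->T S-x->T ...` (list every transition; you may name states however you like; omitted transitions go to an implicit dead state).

start=S0 accept=S4 S0-0->S0 S0-1->S1 S1-0->S2 S1-1->S3 S2-0->S2 S2-1->S2 S3-0->S4 S3-1->S2 S4-0->S2 S4-1->S2

Build one automaton per condition and run them in lockstep. One (4 states) tracks the count of `1`s, saturating at 3; the other (4 states) tracks how much of the suffix `110` has currently been matched. Each combined state is a pair, one component from each; accept when both components accept. Equivalent product states are then merged.
5 states suffice.
        0   1  
>  S0   S0  S1 
   S1   S2  S3 
   S2   S2  S2 
   S3   S4  S2 
 * S4   S2  S2 
(> = start, * = accepting)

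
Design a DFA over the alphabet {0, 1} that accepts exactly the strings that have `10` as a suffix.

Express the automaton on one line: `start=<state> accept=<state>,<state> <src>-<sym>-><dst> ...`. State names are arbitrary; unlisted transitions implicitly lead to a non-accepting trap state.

start=q0 accept=q2 q0-0->q0 q0-1->q1 q1-0->q2 q1-1->q1 q2-0->q0 q2-1->q1

Let each state record the length of the longest suffix of the input read so far that is also a prefix of `10`. q1 means the last symbol is `1`; q2 means the last 2 symbols are `10`. Accept only at q2, where the string currently ends in `10`.
3 states suffice.
        0   1  
>  q0   q0  q1 
   q1   q2  q1 
 * q2   q0  q1 
(> = start, * = accepting)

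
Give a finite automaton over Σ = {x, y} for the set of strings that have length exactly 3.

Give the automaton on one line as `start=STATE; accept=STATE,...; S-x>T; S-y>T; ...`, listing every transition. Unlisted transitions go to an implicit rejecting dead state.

start=s0; accept=s3; s0-x>s1; s0-y>s1; s1-x>s2; s1-y>s2; s2-x>s3; s2-y>s3; s3-x>s4; s3-y>s4; s4-x>s4; s4-y>s4

We only need to distinguish lengths 0, 1, …, 3, and '>3'. Chain s0 → s1 → s2 → s3 → s4 on every symbol, with s4 looping. Accepting states: {s3}.
A 5-state machine:
        x   y  
>  s0   s1  s1 
   s1   s2  s2 
   s2   s3  s3 
 * s3   s4  s4 
   s4   s4  s4 
(> = start, * = accepting)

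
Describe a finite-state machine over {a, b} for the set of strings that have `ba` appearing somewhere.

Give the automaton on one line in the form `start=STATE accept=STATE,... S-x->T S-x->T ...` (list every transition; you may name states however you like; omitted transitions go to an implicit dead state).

start=S0 accept=S2 S0-a->S0 S0-b->S1 S1-a->S2 S1-b->S1 S2-a->S2 S2-b->S2

Track how much of `ba` has been matched so far: state S0 is no progress, S2 is the absorbing accept state reached once `ba` has occurred. Intermediate states record partial matches; on a mismatch, fall back to the longest reusable overlap.
A 3-state machine:
        a   b  
>  S0   S0  S1 
   S1   S2  S1 
 * S2   S2  S2 
(> = start, * = accepting)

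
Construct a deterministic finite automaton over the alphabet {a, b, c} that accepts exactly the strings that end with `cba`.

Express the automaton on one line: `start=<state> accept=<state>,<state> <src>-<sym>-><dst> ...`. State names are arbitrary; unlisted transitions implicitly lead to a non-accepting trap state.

Remember how much of `cba` the current input suffix matches. State s0 means no match yet; s1 means the last symbol is `c`; s2 means the last 2 symbols are `cb`; s3 means the last 3 symbols are `cba`. Only s3 accepts. On a mismatch, fall back to the longest proper suffix that is still a prefix of `cba`.
A 4-state machine:
        a   b   c  
>  s0   s0  s0  s1 
   s1   s0  s2  s1 
   s2   s3  s0  s1 
 * s3   s0  s0  s1 
(> = start, * = accepting)

start=s0 accept=s3 s0-a->s0 s0-b->s0 s0-c->s1 s1-a->s0 s1-b->s2 s1-c->s1 s2-a->s3 s2-b->s0 s2-c->s1 s3-a->s0 s3-b->s0 s3-c->s1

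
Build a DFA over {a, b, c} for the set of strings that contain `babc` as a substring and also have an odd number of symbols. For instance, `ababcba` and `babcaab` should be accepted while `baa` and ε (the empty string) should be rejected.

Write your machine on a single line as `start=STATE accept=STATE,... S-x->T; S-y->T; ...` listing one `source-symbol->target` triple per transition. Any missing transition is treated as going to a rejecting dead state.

start=q0; accept=q9; q0-a->q1; q0-b->q2; q0-c->q1; q1-a->q0; q1-b->q3; q1-c->q0; q2-a->q4; q2-b->q3; q2-c->q0; q3-a->q5; q3-b->q2; q3-c->q1; q4-a->q1; q4-b->q6; q4-c->q1; q5-a->q0; q5-b->q7; q5-c->q0; q6-a->q4; q6-b->q3; q6-c->q8; q7-a->q5; q7-b->q2; q7-c->q9; q8-a->q9; q8-b->q9; q8-c->q9; q9-a->q8; q9-b->q8; q9-c->q8

Build one automaton per condition and run them in lockstep. One (5 states) tracks whether and how much of `babc` has been seen; the other (2 states) tracks the input length modulo 2. Each combined state is a pair, one component from each; accept when both components accept.
10 states suffice.
        a   b   c  
>  q0   q1  q2  q1 
   q1   q0  q3  q0 
   q2   q4  q3  q0 
   q3   q5  q2  q1 
   q4   q1  q6  q1 
   q5   q0  q7  q0 
   q6   q4  q3  q8 
   q7   q5  q2  q9 
   q8   q9  q9  q9 
 * q9   q8  q8  q8 
(> = start, * = accepting)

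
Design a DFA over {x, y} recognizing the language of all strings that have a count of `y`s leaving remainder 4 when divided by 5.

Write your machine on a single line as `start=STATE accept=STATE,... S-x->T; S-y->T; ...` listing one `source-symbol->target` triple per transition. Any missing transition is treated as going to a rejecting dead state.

The only thing that matters is how many `y`s have appeared, reduced mod 5. Use one state per residue: q0 for 0, …, q4 for 4. Reading `y` moves to the next residue; anything else stays put. q4 is accepting.
With 5 states:
        x   y  
>  q0   q0  q1 
   q1   q1  q2 
   q2   q2  q3 
   q3   q3  q4 
 * q4   q4  q0 
(> = start, * = accepting)

start=q0; accept=q4; q0-x->q0; q0-y->q1; q1-x->q1; q1-y->q2; q2-x->q2; q2-y->q3; q3-x->q3; q3-y->q4; q4-x->q4; q4-y->q0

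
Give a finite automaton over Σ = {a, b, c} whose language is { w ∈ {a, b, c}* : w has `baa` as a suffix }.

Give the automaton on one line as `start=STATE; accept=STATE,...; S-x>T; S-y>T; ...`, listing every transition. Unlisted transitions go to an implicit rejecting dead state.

Let each state record the length of the longest suffix of the input read so far that is also a prefix of `baa`. q1 means the last symbol is `b`; q2 means the last 2 symbols are `ba`; q3 means the last 3 symbols are `baa`. Accept only at q3, where the string currently ends in `baa`.
4 states suffice.
        a   b   c  
>  q0   q0  q1  q0 
   q1   q2  q1  q0 
   q2   q3  q1  q0 
 * q3   q0  q1  q0 
(> = start, * = accepting)

start=q0; accept=q3; q0-a>q0; q0-b>q1; q0-c>q0; q1-a>q2; q1-b>q1; q1-c>q0; q2-a>q3; q2-b>q1; q2-c>q0; q3-a>q0; q3-b>q1; q3-c>q0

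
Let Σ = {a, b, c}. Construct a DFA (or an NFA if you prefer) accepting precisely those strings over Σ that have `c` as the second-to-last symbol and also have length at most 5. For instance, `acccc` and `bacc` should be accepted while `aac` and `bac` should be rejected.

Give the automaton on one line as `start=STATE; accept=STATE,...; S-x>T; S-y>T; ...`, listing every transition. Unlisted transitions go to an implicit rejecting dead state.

Handle the two conditions separately and then intersect. One (13 states) tracks the last 2 symbols read; the other (7 states) tracks the input length, saturating at 6. Each combined state is a pair, one component from each; accept when both components accept. Minimizing collapses redundant product states.
          a    b    c  
>  s0     s1   s1   s2 
   s1     s3   s3   s4 
   s2     s5   s5   s6 
   s3     s7   s7   s8 
   s4     s9   s9  s10 
 * s5     s7   s7   s8 
 * s6     s9   s9  s10 
   s7    s11  s11  s12 
   s8    s13  s13  s14 
 * s9    s11  s11  s12 
 * s10   s13  s13  s14 
   s11   s11  s11  s11 
   s12   s13  s13  s13 
 * s13   s11  s11  s11 
 * s14   s13  s13  s13 
(> = start, * = accepting)

start=s0; accept=s5,s6,s9,s10,s13,s14; s0-a>s1; s0-b>s1; s0-c>s2; s1-a>s3; s1-b>s3; s1-c>s4; s2-a>s5; s2-b>s5; s2-c>s6; s3-a>s7; s3-b>s7; s3-c>s8; s4-a>s9; s4-b>s9; s4-c>s10; s5-a>s7; s5-b>s7; s5-c>s8; s6-a>s9; s6-b>s9; s6-c>s10; s7-a>s11; s7-b>s11; s7-c>s12; s8-a>s13; s8-b>s13; s8-c>s14; s9-a>s11; s9-b>s11; s9-c>s12; s10-a>s13; s10-b>s13; s10-c>s14; s11-a>s11; s11-b>s11; s11-c>s11; s12-a>s13; s12-b>s13; s12-c>s13; s13-a>s11; s13-b>s11; s13-c>s11; s14-a>s13; s14-b>s13; s14-c>s13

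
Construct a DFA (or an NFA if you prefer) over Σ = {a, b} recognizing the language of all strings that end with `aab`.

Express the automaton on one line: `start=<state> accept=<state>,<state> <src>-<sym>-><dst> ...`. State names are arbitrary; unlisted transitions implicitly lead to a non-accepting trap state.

Remember how much of `aab` the current input suffix matches. State q0 means no match yet; q1 means the last symbol is `a`; q2 means the last 2 symbols are `aa`; q3 means the last 3 symbols are `aab`. Only q3 accepts. On a mismatch, fall back to the longest proper suffix that is still a prefix of `aab`.
4 states suffice.
        a   b  
>  q0   q1  q0 
   q1   q2  q0 
   q2   q2  q3 
 * q3   q1  q0 
(> = start, * = accepting)

start=q0 accept=q3 q0-a->q1 q0-b->q0 q1-a->q2 q1-b->q0 q2-a->q2 q2-b->q3 q3-a->q1 q3-b->q0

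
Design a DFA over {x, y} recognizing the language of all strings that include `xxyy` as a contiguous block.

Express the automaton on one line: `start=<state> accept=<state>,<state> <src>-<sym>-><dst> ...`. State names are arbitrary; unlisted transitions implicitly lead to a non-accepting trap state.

Track how much of `xxyy` has been matched so far: state s0 is no progress, s4 is the absorbing accept state reached once `xxyy` has occurred. Intermediate states record partial matches; on a mismatch, fall back to the longest reusable overlap.
        x   y  
>  s0   s1  s0 
   s1   s2  s0 
   s2   s2  s3 
   s3   s1  s4 
 * s4   s4  s4 
(> = start, * = accepting)

start=s0 accept=s4 s0-x->s1 s0-y->s0 s1-x->s2 s1-y->s0 s2-x->s2 s2-y->s3 s3-x->s1 s3-y->s4 s4-x->s4 s4-y->s4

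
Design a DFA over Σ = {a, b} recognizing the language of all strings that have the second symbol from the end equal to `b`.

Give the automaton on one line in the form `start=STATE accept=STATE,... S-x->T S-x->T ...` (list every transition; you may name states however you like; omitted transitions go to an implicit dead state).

start=q0 accept=q5,q6 q0-a->q1 q0-b->q2 q1-a->q3 q1-b->q4 q2-a->q5 q2-b->q6 q3-a->q3 q3-b->q4 q4-a->q5 q4-b->q6 q5-a->q3 q5-b->q4 q6-a->q5 q6-b->q6

A DFA must remember the last 2 symbols (since which symbol is second-to-last isn't known until the input ends). Use one state per possible window of the last ≤2 symbols; accept from those whose window starts with `b`.
A 7-state machine:
        a   b  
>  q0   q1  q2 
   q1   q3  q4 
   q2   q5  q6 
   q3   q3  q4 
   q4   q5  q6 
 * q5   q3  q4 
 * q6   q5  q6 
(> = start, * = accepting)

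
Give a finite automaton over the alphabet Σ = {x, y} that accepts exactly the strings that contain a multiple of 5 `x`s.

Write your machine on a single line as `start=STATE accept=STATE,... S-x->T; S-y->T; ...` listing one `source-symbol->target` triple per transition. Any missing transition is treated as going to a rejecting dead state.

Keep the running count of `x`s modulo 5: each `x` advances along the cycle A → B → C → D → E → A while other symbols loop. Accept at A.
5 states suffice.
       x  y 
>* A   B  A 
   B   C  B 
   C   D  C 
   D   E  D 
   E   A  E 
(> = start, * = accepting)

start=A; accept=A; A-x->B; A-y->A; B-x->C; B-y->B; C-x->D; C-y->C; D-x->E; D-y->D; E-x->A; E-y->E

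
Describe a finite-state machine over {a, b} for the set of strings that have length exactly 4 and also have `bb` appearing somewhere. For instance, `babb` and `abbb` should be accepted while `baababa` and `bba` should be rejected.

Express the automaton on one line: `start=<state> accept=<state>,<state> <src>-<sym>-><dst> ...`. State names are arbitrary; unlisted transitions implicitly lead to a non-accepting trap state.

start=q0 accept=q9 q0-a->q1 q0-b->q2 q1-a->q3 q1-b->q4 q2-a->q3 q2-b->q5 q3-a->q6 q3-b->q7 q4-a->q6 q4-b->q8 q5-a->q8 q5-b->q8 q6-a->q6 q6-b->q6 q7-a->q6 q7-b->q9 q8-a->q9 q8-b->q9 q9-a->q6 q9-b->q6

Build one automaton per condition and run them in lockstep. The first has 6 states tracking the input length, saturating at 5; the second has 3 states tracking whether and how much of `bb` has been seen. A product state is a pair (one from each), accepting exactly when both do. Equivalent product states are then merged.
        a   b  
>  q0   q1  q2 
   q1   q3  q4 
   q2   q3  q5 
   q3   q6  q7 
   q4   q6  q8 
   q5   q8  q8 
   q6   q6  q6 
   q7   q6  q9 
   q8   q9  q9 
 * q9   q6  q6 
(> = start, * = accepting)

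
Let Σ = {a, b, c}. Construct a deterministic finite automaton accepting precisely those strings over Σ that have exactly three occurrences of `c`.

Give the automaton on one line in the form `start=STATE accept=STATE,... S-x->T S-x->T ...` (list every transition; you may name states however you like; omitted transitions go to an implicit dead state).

start=q0 accept=q3 q0-a->q0 q0-b->q0 q0-c->q1 q1-a->q1 q1-b->q1 q1-c->q2 q2-a->q2 q2-b->q2 q2-c->q3 q3-a->q3 q3-b->q3 q3-c->q4 q4-a->q4 q4-b->q4 q4-c->q4

Only the number of `c`s matters, and only up to 4. Make a chain q0 → q1 → q2 → q3 → q4 advanced by each `c` (with q4 absorbing); every other symbol self-loops. The accepting set is {q3}.
        a   b   c  
>  q0   q0  q0  q1 
   q1   q1  q1  q2 
   q2   q2  q2  q3 
 * q3   q3  q3  q4 
   q4   q4  q4  q4 
(> = start, * = accepting)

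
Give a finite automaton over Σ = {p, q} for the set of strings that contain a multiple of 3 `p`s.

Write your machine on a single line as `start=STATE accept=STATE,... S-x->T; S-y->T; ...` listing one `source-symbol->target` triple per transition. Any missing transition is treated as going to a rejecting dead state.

The only thing that matters is how many `p`s have appeared, reduced mod 3. Use one state per residue: s0 for 0, …, s2 for 2. Reading `p` moves to the next residue; anything else stays put. s0 is accepting.
With 3 states:
        p   q  
>* s0   s1  s0 
   s1   s2  s1 
   s2   s0  s2 
(> = start, * = accepting)

start=s0; accept=s0; s0-p->s1; s0-q->s0; s1-p->s2; s1-q->s1; s2-p->s0; s2-q->s2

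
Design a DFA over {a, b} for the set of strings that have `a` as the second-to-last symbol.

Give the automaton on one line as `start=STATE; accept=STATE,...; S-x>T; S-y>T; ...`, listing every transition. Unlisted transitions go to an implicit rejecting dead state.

start=S0; accept=S3,S4; S0-a>S1; S0-b>S2; S1-a>S3; S1-b>S4; S2-a>S5; S2-b>S6; S3-a>S3; S3-b>S4; S4-a>S5; S4-b>S6; S5-a>S3; S5-b>S4; S6-a>S5; S6-b>S6

A DFA must remember the last 2 symbols (since which symbol is second-to-last isn't known until the input ends). Use one state per possible window of the last ≤2 symbols; accept from those whose window starts with `a`.
With 7 states:
        a   b  
>  S0   S1  S2 
   S1   S3  S4 
   S2   S5  S6 
 * S3   S3  S4 
 * S4   S5  S6 
   S5   S3  S4 
   S6   S5  S6 
(> = start, * = accepting)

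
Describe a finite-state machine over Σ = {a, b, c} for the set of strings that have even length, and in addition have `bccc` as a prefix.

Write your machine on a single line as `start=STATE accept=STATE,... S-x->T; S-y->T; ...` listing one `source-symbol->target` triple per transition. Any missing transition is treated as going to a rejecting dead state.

Build one automaton per condition and run them in lockstep. The first has 2 states tracking the input length modulo 2; the second has 6 states tracking whether the input so far still matches the prefix `bccc`. A product state is a pair (one from each), accepting exactly when both do. After merging equivalent states the machine shrinks.
7 states suffice.
        a   b   c  
>  S0   S1  S2  S1 
   S1   S1  S1  S1 
   S2   S1  S1  S3 
   S3   S1  S1  S4 
   S4   S1  S1  S5 
 * S5   S6  S6  S6 
   S6   S5  S5  S5 
(> = start, * = accepting)

start=S0; accept=S5; S0-a->S1; S0-b->S2; S0-c->S1; S1-a->S1; S1-b->S1; S1-c->S1; S2-a->S1; S2-b->S1; S2-c->S3; S3-a->S1; S3-b->S1; S3-c->S4; S4-a->S1; S4-b->S1; S4-c->S5; S5-a->S6; S5-b->S6; S5-c->S6; S6-a->S5; S6-b->S5; S6-c->S5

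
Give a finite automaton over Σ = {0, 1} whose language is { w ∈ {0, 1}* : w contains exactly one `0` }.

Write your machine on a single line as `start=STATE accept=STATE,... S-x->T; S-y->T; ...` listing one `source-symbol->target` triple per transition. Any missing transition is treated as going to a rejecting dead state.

start=q0; accept=q1; q0-0->q1; q0-1->q0; q1-0->q2; q1-1->q1; q2-0->q2; q2-1->q2

Only the number of `0`s matters, and only up to 2. Make a chain q0 → q1 → q2 advanced by each `0` (with q2 absorbing); every other symbol self-loops. The accepting set is {q1}.
A 3-state machine:
        0   1  
>  q0   q1  q0 
 * q1   q2  q1 
   q2   q2  q2 
(> = start, * = accepting)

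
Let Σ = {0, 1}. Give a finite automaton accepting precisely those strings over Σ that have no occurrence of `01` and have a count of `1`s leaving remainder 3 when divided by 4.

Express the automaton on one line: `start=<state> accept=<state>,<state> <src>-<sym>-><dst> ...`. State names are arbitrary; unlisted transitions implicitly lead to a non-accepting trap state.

Run two small machines in parallel and take their product. One (3 states) tracks partial matches of the forbidden pattern `01`; the other (4 states) tracks the count of `1`s modulo 4. Each combined state is a pair, one component from each; accept when both components accept.
A 12-state machine:
       0  1 
>  A   B  C 
   B   B  D 
   C   E  F 
   D   D  G 
   E   E  G 
   F   H  I 
   G   G  J 
   H   H  J 
 * I   K  A 
   J   J  L 
 * K   K  L 
   L   L  D 
(> = start, * = accepting)

start=A accept=I,K A-0->B A-1->C B-0->B B-1->D C-0->E C-1->F D-0->D D-1->G E-0->E E-1->G F-0->H F-1->I G-0->G G-1->J H-0->H H-1->J I-0->K I-1->A J-0->J J-1->L K-0->K K-1->L L-0->L L-1->D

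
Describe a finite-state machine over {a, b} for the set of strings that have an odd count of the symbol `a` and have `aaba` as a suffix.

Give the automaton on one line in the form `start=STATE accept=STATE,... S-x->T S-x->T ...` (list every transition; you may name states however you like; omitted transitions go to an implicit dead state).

Run two small machines in parallel and take their product. The first has 2 states tracking the count of `a`s modulo 2; the second has 5 states tracking how much of the suffix `aaba` has currently been matched. A product state is a pair (one from each), accepting exactly when both do. Equivalent product states are then merged.
A 6-state machine:
        a   b  
>  S0   S1  S0 
   S1   S2  S3 
   S2   S1  S4 
   S3   S0  S3 
   S4   S5  S0 
 * S5   S2  S3 
(> = start, * = accepting)

start=S0 accept=S5 S0-a->S1 S0-b->S0 S1-a->S2 S1-b->S3 S2-a->S1 S2-b->S4 S3-a->S0 S3-b->S3 S4-a->S5 S4-b->S0 S5-a->S2 S5-b->S3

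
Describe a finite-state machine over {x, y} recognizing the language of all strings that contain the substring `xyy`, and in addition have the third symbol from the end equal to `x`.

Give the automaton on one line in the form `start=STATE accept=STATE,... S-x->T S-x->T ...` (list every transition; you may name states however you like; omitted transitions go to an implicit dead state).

Handle the two conditions separately and then intersect. One (4 states) tracks whether and how much of `xyy` has been seen; the other (15 states) tracks the last 3 symbols read. Each combined state is a pair, one component from each; accept when both components accept.
With 22 states:
          x    y  
>  q0     q1   q2 
   q1     q3   q4 
   q2     q5   q6 
   q3     q7   q8 
   q4     q9  q10 
   q5    q11  q12 
   q6    q13  q14 
   q7     q7   q8 
   q8     q9  q10 
   q9    q11  q12 
 * q10   q15  q16 
   q11    q7   q8 
   q12    q9  q10 
   q13   q11  q12 
   q14   q13  q14 
   q15   q17  q18 
   q16   q15  q16 
   q17   q19  q20 
   q18   q21  q10 
 * q19   q19  q20 
 * q20   q21  q10 
 * q21   q17  q18 
(> = start, * = accepting)

start=q0 accept=q10,q19,q20,q21 q0-x->q1 q0-y->q2 q1-x->q3 q1-y->q4 q2-x->q5 q2-y->q6 q3-x->q7 q3-y->q8 q4-x->q9 q4-y->q10 q5-x->q11 q5-y->q12 q6-x->q13 q6-y->q14 q7-x->q7 q7-y->q8 q8-x->q9 q8-y->q10 q9-x->q11 q9-y->q12 q10-x->q15 q10-y->q16 q11-x->q7 q11-y->q8 q12-x->q9 q12-y->q10 q13-x->q11 q13-y->q12 q14-x->q13 q14-y->q14 q15-x->q17 q15-y->q18 q16-x->q15 q16-y->q16 q17-x->q19 q17-y->q20 q18-x->q21 q18-y->q10 q19-x->q19 q19-y->q20 q20-x->q21 q20-y->q10 q21-x->q17 q21-y->q18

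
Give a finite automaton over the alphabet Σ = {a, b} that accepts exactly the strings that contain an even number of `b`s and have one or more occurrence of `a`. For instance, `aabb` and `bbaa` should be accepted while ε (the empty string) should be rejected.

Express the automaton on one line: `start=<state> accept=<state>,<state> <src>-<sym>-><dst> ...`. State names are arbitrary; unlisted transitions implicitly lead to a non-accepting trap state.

Handle the two conditions separately and then intersect. The first has 2 states tracking the count of `b`s modulo 2; the second has 3 states tracking the count of `a`s, saturating at 2. A product state is a pair (one from each), accepting exactly when both do. Minimizing collapses redundant product states.
        a   b  
>  s0   s1  s2 
 * s1   s1  s3 
   s2   s3  s0 
   s3   s3  s1 
(> = start, * = accepting)

start=s0 accept=s1 s0-a->s1 s0-b->s2 s1-a->s1 s1-b->s3 s2-a->s3 s2-b->s0 s3-a->s3 s3-b->s1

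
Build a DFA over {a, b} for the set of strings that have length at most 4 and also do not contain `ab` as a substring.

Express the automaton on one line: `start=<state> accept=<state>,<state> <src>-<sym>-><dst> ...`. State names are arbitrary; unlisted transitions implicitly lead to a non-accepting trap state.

start=S0 accept=S0,S1,S2,S3,S5,S6,S8,S9,S11 S0-a->S1 S0-b->S2 S1-a->S3 S1-b->S4 S2-a->S3 S2-b->S5 S3-a->S6 S3-b->S7 S4-a->S7 S4-b->S7 S5-a->S6 S5-b->S8 S6-a->S9 S6-b->S10 S7-a->S10 S7-b->S10 S8-a->S9 S8-b->S11 S9-a->S12 S9-b->S13 S10-a->S13 S10-b->S13 S11-a->S12 S11-b->S14 S12-a->S12 S12-b->S13 S13-a->S13 S13-b->S13 S14-a->S12 S14-b->S14

Build one automaton per condition and run them in lockstep. One (6 states) tracks the input length, saturating at 5; the other (3 states) tracks partial matches of the forbidden pattern `ab`. Each combined state is a pair, one component from each; accept when both components accept.
A 15-state machine:
          a    b  
>* S0     S1   S2 
 * S1     S3   S4 
 * S2     S3   S5 
 * S3     S6   S7 
   S4     S7   S7 
 * S5     S6   S8 
 * S6     S9  S10 
   S7    S10  S10 
 * S8     S9  S11 
 * S9    S12  S13 
   S10   S13  S13 
 * S11   S12  S14 
   S12   S12  S13 
   S13   S13  S13 
   S14   S12  S14 
(> = start, * = accepting)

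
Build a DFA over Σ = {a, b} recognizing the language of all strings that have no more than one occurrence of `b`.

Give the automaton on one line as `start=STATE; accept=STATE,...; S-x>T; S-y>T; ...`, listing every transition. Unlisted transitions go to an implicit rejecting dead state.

Count `b`s, saturating at 2: state q0 means no `b` yet, q1 means one `b` seen, q2 means more than one. Each `b` increments (capped at q2); other symbols loop. Accept from {q0, q1}.
        a   b  
>* q0   q0  q1 
 * q1   q1  q2 
   q2   q2  q2 
(> = start, * = accepting)

start=q0; accept=q0,q1; q0-a>q0; q0-b>q1; q1-a>q1; q1-b>q2; q2-a>q2; q2-b>q2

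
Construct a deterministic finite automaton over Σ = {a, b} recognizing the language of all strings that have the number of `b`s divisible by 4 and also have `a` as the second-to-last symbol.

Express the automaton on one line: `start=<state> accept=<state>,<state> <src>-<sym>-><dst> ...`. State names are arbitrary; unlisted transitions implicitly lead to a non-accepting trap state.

Handle the two conditions separately and then intersect. The first has 4 states tracking the count of `b`s modulo 4; the second has 7 states tracking the last 2 symbols read. A product state is a pair (one from each), accepting exactly when both do. After merging equivalent states the machine shrinks.
8 states suffice.
        a   b  
>  q0   q1  q2 
   q1   q3  q2 
   q2   q2  q4 
 * q3   q3  q2 
   q4   q4  q5 
   q5   q6  q0 
   q6   q6  q7 
 * q7   q1  q2 
(> = start, * = accepting)

start=q0 accept=q3,q7 q0-a->q1 q0-b->q2 q1-a->q3 q1-b->q2 q2-a->q2 q2-b->q4 q3-a->q3 q3-b->q2 q4-a->q4 q4-b->q5 q5-a->q6 q5-b->q0 q6-a->q6 q6-b->q7 q7-a->q1 q7-b->q2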